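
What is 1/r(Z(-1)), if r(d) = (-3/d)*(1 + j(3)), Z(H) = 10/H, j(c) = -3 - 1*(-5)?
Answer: 10/9 ≈ 1.1111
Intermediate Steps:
j(c) = 2 (j(c) = -3 + 5 = 2)
r(d) = -9/d (r(d) = (-3/d)*(1 + 2) = -3/d*3 = -9/d)
1/r(Z(-1)) = 1/(-9/(10/(-1))) = 1/(-9/(10*(-1))) = 1/(-9/(-10)) = 1/(-9*(-⅒)) = 1/(9/10) = 10/9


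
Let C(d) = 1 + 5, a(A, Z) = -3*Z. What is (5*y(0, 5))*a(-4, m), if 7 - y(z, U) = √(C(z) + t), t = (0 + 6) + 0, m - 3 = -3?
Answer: 0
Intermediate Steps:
m = 0 (m = 3 - 3 = 0)
C(d) = 6
t = 6 (t = 6 + 0 = 6)
y(z, U) = 7 - 2*√3 (y(z, U) = 7 - √(6 + 6) = 7 - √12 = 7 - 2*√3)
(5*y(0, 5))*a(-4, m) = (5*(7 - 2*√3))*(-3*0) = (35 - 10*√3)*0 = 0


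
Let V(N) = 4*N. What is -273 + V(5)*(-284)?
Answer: -5953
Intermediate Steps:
-273 + V(5)*(-284) = -273 + (4*5)*(-284) = -273 + 20*(-284) = -273 - 5680 = -5953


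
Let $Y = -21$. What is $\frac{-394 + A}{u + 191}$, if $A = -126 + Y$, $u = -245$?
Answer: $\frac{541}{54} \approx 10.019$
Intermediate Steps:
$A = -147$ ($A = -126 - 21 = -147$)
$\frac{-394 + A}{u + 191} = \frac{-394 - 147}{-245 + 191} = - \frac{541}{-54} = \left(-541\right) \left(- \frac{1}{54}\right) = \frac{541}{54}$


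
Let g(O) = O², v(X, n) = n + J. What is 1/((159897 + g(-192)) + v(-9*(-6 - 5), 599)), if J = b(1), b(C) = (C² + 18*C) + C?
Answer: 1/197380 ≈ 5.0664e-6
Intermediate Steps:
b(C) = C² + 19*C
J = 20 (J = 1*(19 + 1) = 1*20 = 20)
v(X, n) = 20 + n (v(X, n) = n + 20 = 20 + n)
1/((159897 + g(-192)) + v(-9*(-6 - 5), 599)) = 1/((159897 + (-192)²) + (20 + 599)) = 1/((159897 + 36864) + 619) = 1/(196761 + 619) = 1/197380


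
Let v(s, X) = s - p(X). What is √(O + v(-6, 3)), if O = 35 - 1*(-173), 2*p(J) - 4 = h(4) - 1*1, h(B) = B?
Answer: √794/2 ≈ 14.089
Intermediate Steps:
p(J) = 7/2 (p(J) = 2 + (4 - 1*1)/2 = 2 + (4 - 1)/2 = 2 + (½)*3 = 2 + 3/2 = 7/2)
v(s, X) = -7/2 + s (v(s, X) = s - 1*7/2 = s - 7/2 = -7/2 + s)
O = 208 (O = 35 + 173 = 208)
√(O + v(-6, 3)) = √(208 + (-7/2 - 6)) = √(208 - 19/2) = √(397/2) = √794/2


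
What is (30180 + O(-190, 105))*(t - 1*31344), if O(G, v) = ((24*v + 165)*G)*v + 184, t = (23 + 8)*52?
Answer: 1591714096552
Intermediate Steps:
t = 1612 (t = 31*52 = 1612)
O(G, v) = 184 + G*v*(165 + 24*v) (O(G, v) = ((165 + 24*v)*G)*v + 184 = (G*(165 + 24*v))*v + 184 = G*v*(165 + 24*v) + 184 = 184 + G*v*(165 + 24*v))
(30180 + O(-190, 105))*(t - 1*31344) = (30180 + (184 + 24*(-190)*105² + 165*(-190)*105))*(1612 - 1*31344) = (30180 + (184 + 24*(-190)*11025 - 3291750))*(1612 - 31344) = (30180 + (184 - 50274000 - 3291750))*(-29732) = (30180 - 53565566)*(-29732) = -53535386*(-29732) = 1591714096552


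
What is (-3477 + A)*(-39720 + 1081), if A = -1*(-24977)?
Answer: -830738500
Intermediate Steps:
A = 24977
(-3477 + A)*(-39720 + 1081) = (-3477 + 24977)*(-39720 + 1081) = 21500*(-38639) = -830738500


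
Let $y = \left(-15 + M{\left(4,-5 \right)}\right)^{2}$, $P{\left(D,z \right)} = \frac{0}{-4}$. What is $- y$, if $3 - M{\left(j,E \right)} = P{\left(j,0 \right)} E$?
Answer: $-144$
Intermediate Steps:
$P{\left(D,z \right)} = 0$ ($P{\left(D,z \right)} = 0 \left(- \frac{1}{4}\right) = 0$)
$M{\left(j,E \right)} = 3$ ($M{\left(j,E \right)} = 3 - 0 E = 3 - 0 = 3 + 0 = 3$)
$y = 144$ ($y = \left(-15 + 3\right)^{2} = \left(-12\right)^{2} = 144$)
$- y = \left(-1\right) 144 = -144$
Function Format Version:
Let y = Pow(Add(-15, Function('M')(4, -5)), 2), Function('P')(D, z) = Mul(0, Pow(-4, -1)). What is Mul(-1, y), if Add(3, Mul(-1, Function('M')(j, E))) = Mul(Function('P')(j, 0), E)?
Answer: -144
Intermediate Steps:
Function('P')(D, z) = 0 (Function('P')(D, z) = Mul(0, Rational(-1, 4)) = 0)
Function('M')(j, E) = 3 (Function('M')(j, E) = Add(3, Mul(-1, Mul(0, E))) = Add(3, Mul(-1, 0)) = Add(3, 0) = 3)
y = 144 (y = Pow(Add(-15, 3), 2) = Pow(-12, 2) = 144)
Mul(-1, y) = Mul(-1, 144) = -144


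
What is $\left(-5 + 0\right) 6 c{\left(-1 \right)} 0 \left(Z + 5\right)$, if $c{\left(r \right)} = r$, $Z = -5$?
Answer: $0$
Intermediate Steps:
$\left(-5 + 0\right) 6 c{\left(-1 \right)} 0 \left(Z + 5\right) = \left(-5 + 0\right) 6 \left(-1\right) 0 \left(-5 + 5\right) = \left(-5\right) 6 \left(-1\right) 0 \cdot 0 = \left(-30\right) \left(-1\right) 0 = 30 \cdot 0 = 0$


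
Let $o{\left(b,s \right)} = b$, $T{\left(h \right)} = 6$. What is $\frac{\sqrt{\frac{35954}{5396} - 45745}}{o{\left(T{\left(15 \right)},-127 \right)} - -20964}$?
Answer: $\frac{i \sqrt{36993187226}}{18859020} \approx 0.010199 i$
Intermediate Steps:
$\frac{\sqrt{\frac{35954}{5396} - 45745}}{o{\left(T{\left(15 \right)},-127 \right)} - -20964} = \frac{\sqrt{\frac{35954}{5396} - 45745}}{6 - -20964} = \frac{\sqrt{35954 \cdot \frac{1}{5396} - 45745}}{6 + 20964} = \frac{\sqrt{\frac{17977}{2698} - 45745}}{20970} = \sqrt{- \frac{123402033}{2698}} \cdot \frac{1}{20970} = \frac{3 i \sqrt{36993187226}}{2698} \cdot \frac{1}{20970} = \frac{i \sqrt{36993187226}}{18859020}$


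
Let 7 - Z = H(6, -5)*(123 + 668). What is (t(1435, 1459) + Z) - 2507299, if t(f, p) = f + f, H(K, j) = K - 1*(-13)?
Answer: -2519451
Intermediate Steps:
H(K, j) = 13 + K (H(K, j) = K + 13 = 13 + K)
t(f, p) = 2*f
Z = -15022 (Z = 7 - (13 + 6)*(123 + 668) = 7 - 19*791 = 7 - 1*15029 = 7 - 15029 = -15022)
(t(1435, 1459) + Z) - 2507299 = (2*1435 - 15022) - 2507299 = (2870 - 15022) - 2507299 = -12152 - 2507299 = -2519451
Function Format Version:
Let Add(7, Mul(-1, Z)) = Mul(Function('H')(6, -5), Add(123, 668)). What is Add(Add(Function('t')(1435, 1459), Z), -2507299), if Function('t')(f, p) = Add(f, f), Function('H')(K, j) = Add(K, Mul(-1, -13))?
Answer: -2519451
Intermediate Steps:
Function('H')(K, j) = Add(13, K) (Function('H')(K, j) = Add(K, 13) = Add(13, K))
Function('t')(f, p) = Mul(2, f)
Z = -15022 (Z = Add(7, Mul(-1, Mul(Add(13, 6), Add(123, 668)))) = Add(7, Mul(-1, Mul(19, 791))) = Add(7, Mul(-1, 15029)) = Add(7, -15029) = -15022)
Add(Add(Function('t')(1435, 1459), Z), -2507299) = Add(Add(Mul(2, 1435), -15022), -2507299) = Add(Add(2870, -15022), -2507299) = Add(-12152, -2507299) = -2519451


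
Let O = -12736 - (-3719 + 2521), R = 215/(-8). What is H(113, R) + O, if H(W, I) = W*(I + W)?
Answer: -14447/8 ≈ -1805.9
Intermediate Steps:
R = -215/8 (R = 215*(-1/8) = -215/8 ≈ -26.875)
O = -11538 (O = -12736 - 1*(-1198) = -12736 + 1198 = -11538)
H(113, R) + O = 113*(-215/8 + 113) - 11538 = 113*(689/8) - 11538 = 77857/8 - 11538 = -14447/8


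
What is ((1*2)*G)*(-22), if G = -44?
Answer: 1936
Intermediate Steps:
((1*2)*G)*(-22) = ((1*2)*(-44))*(-22) = (2*(-44))*(-22) = -88*(-22) = 1936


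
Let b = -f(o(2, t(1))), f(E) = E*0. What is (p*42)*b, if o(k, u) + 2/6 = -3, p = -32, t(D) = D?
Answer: 0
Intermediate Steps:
o(k, u) = -10/3 (o(k, u) = -⅓ - 3 = -10/3)
f(E) = 0
b = 0 (b = -1*0 = 0)
(p*42)*b = -32*42*0 = -1344*0 = 0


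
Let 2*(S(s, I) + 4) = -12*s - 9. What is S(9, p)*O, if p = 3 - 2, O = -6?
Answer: 375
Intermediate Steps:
p = 1
S(s, I) = -17/2 - 6*s (S(s, I) = -4 + (-12*s - 9)/2 = -4 + (-9 - 12*s)/2 = -4 + (-9/2 - 6*s) = -17/2 - 6*s)
S(9, p)*O = (-17/2 - 6*9)*(-6) = (-17/2 - 54)*(-6) = -125/2*(-6) = 375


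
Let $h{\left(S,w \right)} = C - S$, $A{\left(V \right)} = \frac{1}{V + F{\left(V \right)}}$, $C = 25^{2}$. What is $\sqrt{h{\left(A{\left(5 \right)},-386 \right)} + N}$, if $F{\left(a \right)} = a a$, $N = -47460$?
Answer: $\frac{i \sqrt{42151530}}{30} \approx 216.41 i$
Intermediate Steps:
$F{\left(a \right)} = a^{2}$
$C = 625$
$A{\left(V \right)} = \frac{1}{V + V^{2}}$
$h{\left(S,w \right)} = 625 - S$
$\sqrt{h{\left(A{\left(5 \right)},-386 \right)} + N} = \sqrt{\left(625 - \frac{1}{5 \left(1 + 5\right)}\right) - 47460} = \sqrt{\left(625 - \frac{1}{5 \cdot 6}\right) - 47460} = \sqrt{\left(625 - \frac{1}{5} \cdot \frac{1}{6}\right) - 47460} = \sqrt{\left(625 - \frac{1}{30}\right) - 47460} = \sqrt{\frac{18749}{30} - 47460} = \sqrt{- \frac{1405051}{30}} = \frac{i \sqrt{42151530}}{30}$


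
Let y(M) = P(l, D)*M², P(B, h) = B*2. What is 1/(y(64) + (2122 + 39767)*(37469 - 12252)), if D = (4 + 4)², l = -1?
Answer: 1/1056306721 ≈ 9.4670e-10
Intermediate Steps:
D = 64 (D = 8² = 64)
P(B, h) = 2*B
y(M) = -2*M² (y(M) = (2*(-1))*M² = -2*M²)
1/(y(64) + (2122 + 39767)*(37469 - 12252)) = 1/(-2*64² + (2122 + 39767)*(37469 - 12252)) = 1/(-2*4096 + 41889*25217) = 1/(-8192 + 1056314913) = 1/1056306721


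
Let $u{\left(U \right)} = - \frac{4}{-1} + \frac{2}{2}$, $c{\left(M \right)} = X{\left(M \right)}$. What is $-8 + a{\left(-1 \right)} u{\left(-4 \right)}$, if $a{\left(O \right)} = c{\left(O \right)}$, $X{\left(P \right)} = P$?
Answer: $-13$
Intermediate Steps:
$c{\left(M \right)} = M$
$a{\left(O \right)} = O$
$u{\left(U \right)} = 5$ ($u{\left(U \right)} = \left(-4\right) \left(-1\right) + 2 \cdot \frac{1}{2} = 4 + 1 = 5$)
$-8 + a{\left(-1 \right)} u{\left(-4 \right)} = -8 - 5 = -13$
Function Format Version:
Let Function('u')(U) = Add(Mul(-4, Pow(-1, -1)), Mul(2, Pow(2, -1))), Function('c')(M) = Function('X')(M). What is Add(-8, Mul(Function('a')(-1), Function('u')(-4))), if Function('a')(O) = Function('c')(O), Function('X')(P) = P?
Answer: -13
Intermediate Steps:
Function('c')(M) = M
Function('a')(O) = O
Function('u')(U) = 5 (Function('u')(U) = Add(Mul(-4, -1), Mul(2, Rational(1, 2))) = Add(4, 1) = 5)
Add(-8, Mul(Function('a')(-1), Function('u')(-4))) = Add(-8, Mul(-1, 5)) = Add(-8, -5) = -13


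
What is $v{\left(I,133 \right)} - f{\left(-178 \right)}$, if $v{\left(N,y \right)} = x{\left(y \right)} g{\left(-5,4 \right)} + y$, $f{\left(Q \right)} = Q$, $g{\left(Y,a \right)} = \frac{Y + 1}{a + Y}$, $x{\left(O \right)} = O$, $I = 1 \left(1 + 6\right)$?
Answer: $843$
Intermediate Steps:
$I = 7$ ($I = 1 \cdot 7 = 7$)
$g{\left(Y,a \right)} = \frac{1 + Y}{Y + a}$
$v{\left(N,y \right)} = 5 y$ ($v{\left(N,y \right)} = y \frac{1 - 5}{-5 + 4} + y = y \frac{1}{-1} \left(-4\right) + y = y \left(\left(-1\right) \left(-4\right)\right) + y = y 4 + y = 4 y + y = 5 y$)
$v{\left(I,133 \right)} - f{\left(-178 \right)} = 5 \cdot 133 - -178 = 665 + 178 = 843$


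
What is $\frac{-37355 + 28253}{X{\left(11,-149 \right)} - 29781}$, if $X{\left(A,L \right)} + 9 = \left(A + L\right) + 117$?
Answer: $\frac{3034}{9937} \approx 0.30532$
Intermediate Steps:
$X{\left(A,L \right)} = 108 + A + L$ ($X{\left(A,L \right)} = -9 + \left(\left(A + L\right) + 117\right) = -9 + \left(117 + A + L\right) = 108 + A + L$)
$\frac{-37355 + 28253}{X{\left(11,-149 \right)} - 29781} = \frac{-37355 + 28253}{\left(108 + 11 - 149\right) - 29781} = - \frac{9102}{-30 - 29781} = - \frac{9102}{-29811} = \left(-9102\right) \left(- \frac{1}{29811}\right) = \frac{3034}{9937}$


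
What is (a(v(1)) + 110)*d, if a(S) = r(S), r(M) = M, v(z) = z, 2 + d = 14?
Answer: 1332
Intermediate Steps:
d = 12 (d = -2 + 14 = 12)
a(S) = S
(a(v(1)) + 110)*d = (1 + 110)*12 = 111*12 = 1332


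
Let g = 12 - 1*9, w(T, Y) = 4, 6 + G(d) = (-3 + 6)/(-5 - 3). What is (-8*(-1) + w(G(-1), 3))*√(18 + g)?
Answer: 12*√21 ≈ 54.991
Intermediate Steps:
G(d) = -51/8 (G(d) = -6 + (-3 + 6)/(-5 - 3) = -6 + 3/(-8) = -6 + 3*(-⅛) = -6 - 3/8 = -51/8)
g = 3 (g = 12 - 9 = 3)
(-8*(-1) + w(G(-1), 3))*√(18 + g) = (-8*(-1) + 4)*√(18 + 3) = (8 + 4)*√21 = 12*√21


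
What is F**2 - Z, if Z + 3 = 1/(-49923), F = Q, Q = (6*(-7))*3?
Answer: 792727318/49923 ≈ 15879.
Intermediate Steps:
Q = -126 (Q = -42*3 = -126)
F = -126
Z = -149770/49923 (Z = -3 + 1/(-49923) = -3 - 1/49923 = -149770/49923 ≈ -3.0000)
F**2 - Z = (-126)**2 - 1*(-149770/49923) = 15876 + 149770/49923 = 792727318/49923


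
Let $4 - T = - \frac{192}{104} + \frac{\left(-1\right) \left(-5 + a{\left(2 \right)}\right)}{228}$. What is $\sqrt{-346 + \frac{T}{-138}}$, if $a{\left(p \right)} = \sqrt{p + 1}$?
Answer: $\frac{\sqrt{-1608204010270 - 147706 \sqrt{3}}}{68172} \approx 18.602 i$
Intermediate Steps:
$a{\left(p \right)} = \sqrt{1 + p}$
$T = \frac{17263}{2964} + \frac{\sqrt{3}}{228}$ ($T = 4 - \left(- \frac{192}{104} + \frac{\left(-1\right) \left(-5 + \sqrt{1 + 2}\right)}{228}\right) = 4 - \left(\left(-192\right) \frac{1}{104} + - (-5 + \sqrt{3}) \frac{1}{228}\right) = 4 - \left(- \frac{24}{13} + \left(5 - \sqrt{3}\right) \frac{1}{228}\right) = 4 - \left(- \frac{24}{13} + \left(\frac{5}{228} - \frac{\sqrt{3}}{228}\right)\right) = 4 - \left(- \frac{5407}{2964} - \frac{\sqrt{3}}{228}\right) = 4 + \left(\frac{5407}{2964} + \frac{\sqrt{3}}{228}\right) = \frac{17263}{2964} + \frac{\sqrt{3}}{228} \approx 5.8318$)
$\sqrt{-346 + \frac{T}{-138}} = \sqrt{-346 + \frac{\frac{17263}{2964} + \frac{\sqrt{3}}{228}}{-138}} = \sqrt{-346 + \left(\frac{17263}{2964} + \frac{\sqrt{3}}{228}\right) \left(- \frac{1}{138}\right)} = \sqrt{-346 - \left(\frac{17263}{409032} + \frac{\sqrt{3}}{31464}\right)} = \sqrt{- \frac{141542335}{409032} - \frac{\sqrt{3}}{31464}}$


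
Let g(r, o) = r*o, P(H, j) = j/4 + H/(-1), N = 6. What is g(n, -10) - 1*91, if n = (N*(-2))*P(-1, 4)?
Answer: 149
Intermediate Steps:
P(H, j) = -H + j/4 (P(H, j) = j*(1/4) + H*(-1) = j/4 - H = -H + j/4)
n = -24 (n = (6*(-2))*(-1*(-1) + (1/4)*4) = -12*(1 + 1) = -12*2 = -24)
g(r, o) = o*r
g(n, -10) - 1*91 = -10*(-24) - 1*91 = 240 - 91 = 149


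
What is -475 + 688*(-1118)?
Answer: -769659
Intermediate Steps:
-475 + 688*(-1118) = -475 - 769184 = -769659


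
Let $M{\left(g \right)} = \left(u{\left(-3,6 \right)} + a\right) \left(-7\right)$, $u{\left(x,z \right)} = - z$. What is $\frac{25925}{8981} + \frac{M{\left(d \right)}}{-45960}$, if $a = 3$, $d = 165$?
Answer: $\frac{397108133}{137588920} \approx 2.8862$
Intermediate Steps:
$M{\left(g \right)} = 21$ ($M{\left(g \right)} = \left(\left(-1\right) 6 + 3\right) \left(-7\right) = \left(-6 + 3\right) \left(-7\right) = \left(-3\right) \left(-7\right) = 21$)
$\frac{25925}{8981} + \frac{M{\left(d \right)}}{-45960} = \frac{25925}{8981} + \frac{21}{-45960} = 25925 \cdot \frac{1}{8981} + 21 \left(- \frac{1}{45960}\right) = \frac{25925}{8981} - \frac{7}{15320} = \frac{397108133}{137588920}$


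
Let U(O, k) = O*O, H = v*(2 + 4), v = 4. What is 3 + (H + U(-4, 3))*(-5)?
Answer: -197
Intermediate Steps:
H = 24 (H = 4*(2 + 4) = 4*6 = 24)
U(O, k) = O²
3 + (H + U(-4, 3))*(-5) = 3 + (24 + (-4)²)*(-5) = 3 + (24 + 16)*(-5) = 3 + 40*(-5) = 3 - 200 = -197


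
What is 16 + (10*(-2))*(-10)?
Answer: 216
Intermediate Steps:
16 + (10*(-2))*(-10) = 16 - 20*(-10) = 16 + 200 = 216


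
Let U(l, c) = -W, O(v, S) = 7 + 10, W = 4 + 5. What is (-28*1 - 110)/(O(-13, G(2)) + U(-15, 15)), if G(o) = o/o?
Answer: -69/4 ≈ -17.250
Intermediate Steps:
G(o) = 1
W = 9
O(v, S) = 17
U(l, c) = -9 (U(l, c) = -1*9 = -9)
(-28*1 - 110)/(O(-13, G(2)) + U(-15, 15)) = (-28*1 - 110)/(17 - 9) = (-28 - 110)/8 = -138*⅛ = -69/4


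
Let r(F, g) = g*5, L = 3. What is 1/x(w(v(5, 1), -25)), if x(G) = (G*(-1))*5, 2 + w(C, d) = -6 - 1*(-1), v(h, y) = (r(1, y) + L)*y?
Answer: 1/35 ≈ 0.028571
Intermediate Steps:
r(F, g) = 5*g
v(h, y) = y*(3 + 5*y) (v(h, y) = (5*y + 3)*y = (3 + 5*y)*y = y*(3 + 5*y))
w(C, d) = -7 (w(C, d) = -2 + (-6 - 1*(-1)) = -2 + (-6 + 1) = -2 - 5 = -7)
x(G) = -5*G (x(G) = -G*5 = -5*G)
1/x(w(v(5, 1), -25)) = 1/(-5*(-7)) = 1/35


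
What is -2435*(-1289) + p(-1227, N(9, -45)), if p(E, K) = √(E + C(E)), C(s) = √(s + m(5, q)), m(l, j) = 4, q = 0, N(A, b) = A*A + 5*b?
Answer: 3138715 + √(-1227 + I*√1223) ≈ 3.1387e+6 + 35.032*I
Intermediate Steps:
N(A, b) = A² + 5*b
C(s) = √(4 + s) (C(s) = √(s + 4) = √(4 + s))
p(E, K) = √(E + √(4 + E))
-2435*(-1289) + p(-1227, N(9, -45)) = -2435*(-1289) + √(-1227 + √(4 - 1227)) = 3138715 + √(-1227 + √(-1223)) = 3138715 + √(-1227 + I*√1223)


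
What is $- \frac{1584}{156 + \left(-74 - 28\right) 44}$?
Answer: $\frac{132}{361} \approx 0.36565$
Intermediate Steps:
$- \frac{1584}{156 + \left(-74 - 28\right) 44} = - \frac{1584}{156 - 4488} = - \frac{1584}{-4332} = \left(-1584\right) \left(- \frac{1}{4332}\right) = \frac{132}{361}$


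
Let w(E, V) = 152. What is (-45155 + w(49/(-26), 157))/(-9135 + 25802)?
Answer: -6429/2381 ≈ -2.7001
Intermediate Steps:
(-45155 + w(49/(-26), 157))/(-9135 + 25802) = (-45155 + 152)/(-9135 + 25802) = -45003/16667 = -45003*1/16667 = -6429/2381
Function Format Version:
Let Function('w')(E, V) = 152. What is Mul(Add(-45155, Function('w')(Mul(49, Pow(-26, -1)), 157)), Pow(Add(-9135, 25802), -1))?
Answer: Rational(-6429, 2381) ≈ -2.7001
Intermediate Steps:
Mul(Add(-45155, Function('w')(Mul(49, Pow(-26, -1)), 157)), Pow(Add(-9135, 25802), -1)) = Mul(Add(-45155, 152), Pow(Add(-9135, 25802), -1)) = Mul(-45003, Pow(16667, -1)) = Mul(-45003, Rational(1, 16667)) = Rational(-6429, 2381)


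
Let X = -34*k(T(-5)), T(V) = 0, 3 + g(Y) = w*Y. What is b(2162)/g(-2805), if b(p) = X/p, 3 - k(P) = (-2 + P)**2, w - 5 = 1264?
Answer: -17/3847871388 ≈ -4.4180e-9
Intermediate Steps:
w = 1269 (w = 5 + 1264 = 1269)
g(Y) = -3 + 1269*Y
k(P) = 3 - (-2 + P)**2
X = 34 (X = -34*(3 - (-2 + 0)**2) = -34*(3 - 1*(-2)**2) = -34*(3 - 1*4) = -34*(3 - 4) = -34*(-1) = 34)
b(p) = 34/p
b(2162)/g(-2805) = (34/2162)/(-3 + 1269*(-2805)) = (34*(1/2162))/(-3 - 3559545) = (17/1081)/(-3559548) = (17/1081)*(-1/3559548) = -17/3847871388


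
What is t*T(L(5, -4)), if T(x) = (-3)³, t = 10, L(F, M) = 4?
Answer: -270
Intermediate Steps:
T(x) = -27
t*T(L(5, -4)) = 10*(-27) = -270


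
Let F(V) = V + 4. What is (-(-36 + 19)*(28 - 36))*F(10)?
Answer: -1904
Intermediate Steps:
F(V) = 4 + V
(-(-36 + 19)*(28 - 36))*F(10) = (-(-36 + 19)*(28 - 36))*(4 + 10) = -(-17)*(-8)*14 = -1*136*14 = -136*14 = -1904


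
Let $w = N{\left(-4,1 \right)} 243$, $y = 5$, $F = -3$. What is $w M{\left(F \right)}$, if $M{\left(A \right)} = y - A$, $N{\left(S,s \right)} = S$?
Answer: $-7776$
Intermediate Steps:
$M{\left(A \right)} = 5 - A$
$w = -972$ ($w = \left(-4\right) 243 = -972$)
$w M{\left(F \right)} = - 972 \left(5 - -3\right) = - 972 \left(5 + 3\right) = \left(-972\right) 8 = -7776$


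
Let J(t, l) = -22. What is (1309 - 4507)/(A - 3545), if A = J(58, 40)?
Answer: 26/29 ≈ 0.89655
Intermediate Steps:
A = -22
(1309 - 4507)/(A - 3545) = (1309 - 4507)/(-22 - 3545) = -3198/(-3567) = -3198*(-1/3567) = 26/29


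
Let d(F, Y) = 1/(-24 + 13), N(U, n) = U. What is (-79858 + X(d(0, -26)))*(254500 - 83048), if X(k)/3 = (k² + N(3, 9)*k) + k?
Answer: -1656731589044/121 ≈ -1.3692e+10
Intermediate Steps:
d(F, Y) = -1/11 (d(F, Y) = 1/(-11) = -1/11)
X(k) = 3*k² + 12*k (X(k) = 3*((k² + 3*k) + k) = 3*(k² + 4*k) = 3*k² + 12*k)
(-79858 + X(d(0, -26)))*(254500 - 83048) = (-79858 + 3*(-1/11)*(4 - 1/11))*(254500 - 83048) = (-79858 + 3*(-1/11)*(43/11))*171452 = (-79858 - 129/121)*171452 = -9662947/121*171452 = -1656731589044/121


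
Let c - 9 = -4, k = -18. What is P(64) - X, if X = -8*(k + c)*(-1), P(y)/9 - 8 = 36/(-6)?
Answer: 122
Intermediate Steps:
P(y) = 18 (P(y) = 72 + 9*(36/(-6)) = 72 + 9*(36*(-⅙)) = 72 + 9*(-6) = 72 - 54 = 18)
c = 5 (c = 9 - 4 = 5)
X = -104 (X = -8*(-18 + 5)*(-1) = -(-104)*(-1) = -8*13 = -104)
P(64) - X = 18 - 1*(-104) = 18 + 104 = 122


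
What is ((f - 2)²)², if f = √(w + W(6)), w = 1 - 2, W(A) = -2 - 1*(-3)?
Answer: 16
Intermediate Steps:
W(A) = 1 (W(A) = -2 + 3 = 1)
w = -1
f = 0 (f = √(-1 + 1) = √0 = 0)
((f - 2)²)² = ((0 - 2)²)² = ((-2)²)² = 4² = 16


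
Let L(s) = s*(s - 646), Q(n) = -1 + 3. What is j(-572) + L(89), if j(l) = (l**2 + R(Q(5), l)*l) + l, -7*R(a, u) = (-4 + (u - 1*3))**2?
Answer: 193697125/7 ≈ 2.7671e+7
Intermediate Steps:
Q(n) = 2
R(a, u) = -(-7 + u)**2/7 (R(a, u) = -(-4 + (u - 1*3))**2/7 = -(-4 + (u - 3))**2/7 = -(-4 + (-3 + u))**2/7 = -(-7 + u)**2/7)
L(s) = s*(-646 + s)
j(l) = l + l**2 - l*(-7 + l)**2/7 (j(l) = (l**2 + (-(-7 + l)**2/7)*l) + l = (l**2 - l*(-7 + l)**2/7) + l = l + l**2 - l*(-7 + l)**2/7)
j(-572) + L(89) = (1/7)*(-572)*(-42 - 1*(-572)**2 + 21*(-572)) + 89*(-646 + 89) = (1/7)*(-572)*(-42 - 1*327184 - 12012) + 89*(-557) = (1/7)*(-572)*(-42 - 327184 - 12012) - 49573 = (1/7)*(-572)*(-339238) - 49573 = 194044136/7 - 49573 = 193697125/7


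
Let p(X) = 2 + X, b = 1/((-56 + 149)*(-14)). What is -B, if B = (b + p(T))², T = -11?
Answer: -137334961/1695204 ≈ -81.014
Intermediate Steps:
b = -1/1302 (b = -1/14/93 = (1/93)*(-1/14) = -1/1302 ≈ -0.00076805)
B = 137334961/1695204 (B = (-1/1302 + (2 - 11))² = (-1/1302 - 9)² = (-11719/1302)² = 137334961/1695204 ≈ 81.014)
-B = -1*137334961/1695204 = -137334961/1695204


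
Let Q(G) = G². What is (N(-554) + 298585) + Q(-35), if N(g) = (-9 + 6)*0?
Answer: 299810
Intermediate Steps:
N(g) = 0 (N(g) = -3*0 = 0)
(N(-554) + 298585) + Q(-35) = (0 + 298585) + (-35)² = 298585 + 1225 = 299810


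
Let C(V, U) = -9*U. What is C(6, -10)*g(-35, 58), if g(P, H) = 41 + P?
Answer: 540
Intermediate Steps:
C(6, -10)*g(-35, 58) = (-9*(-10))*(41 - 35) = 90*6 = 540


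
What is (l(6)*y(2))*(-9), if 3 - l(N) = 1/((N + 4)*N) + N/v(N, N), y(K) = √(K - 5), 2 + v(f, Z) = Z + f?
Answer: -429*I*√3/20 ≈ -37.152*I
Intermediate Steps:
v(f, Z) = -2 + Z + f (v(f, Z) = -2 + (Z + f) = -2 + Z + f)
y(K) = √(-5 + K)
l(N) = 3 - N/(-2 + 2*N) - 1/(N*(4 + N)) (l(N) = 3 - (1/((N + 4)*N) + N/(-2 + N + N)) = 3 - (1/((4 + N)*N) + N/(-2 + 2*N)) = 3 - (1/(N*(4 + N)) + N/(-2 + 2*N)) = 3 - (N/(-2 + 2*N) + 1/(N*(4 + N))) = 3 + (-N/(-2 + 2*N) - 1/(N*(4 + N))) = 3 - N/(-2 + 2*N) - 1/(N*(4 + N)))
(l(6)*y(2))*(-9) = (((½)*(2 - 26*6 + 5*6³ + 14*6²)/(6*(-4 + 6² + 3*6)))*√(-5 + 2))*(-9) = (((½)*(⅙)*(2 - 156 + 5*216 + 14*36)/(-4 + 36 + 18))*√(-3))*(-9) = (((½)*(⅙)*(2 - 156 + 1080 + 504)/50)*(I*√3))*(-9) = (((½)*(⅙)*(1/50)*1430)*(I*√3))*(-9) = (143*(I*√3)/60)*(-9) = (143*I*√3/60)*(-9) = -429*I*√3/20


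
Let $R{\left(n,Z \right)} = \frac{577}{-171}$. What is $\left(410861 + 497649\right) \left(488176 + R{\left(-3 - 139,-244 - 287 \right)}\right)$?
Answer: $\frac{75840160786690}{171} \approx 4.4351 \cdot 10^{11}$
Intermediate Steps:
$R{\left(n,Z \right)} = - \frac{577}{171}$ ($R{\left(n,Z \right)} = 577 \left(- \frac{1}{171}\right) = - \frac{577}{171}$)
$\left(410861 + 497649\right) \left(488176 + R{\left(-3 - 139,-244 - 287 \right)}\right) = \left(410861 + 497649\right) \left(488176 - \frac{577}{171}\right) = 908510 \cdot \frac{83477519}{171} = \frac{75840160786690}{171}$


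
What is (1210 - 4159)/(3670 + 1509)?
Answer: -2949/5179 ≈ -0.56942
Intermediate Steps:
(1210 - 4159)/(3670 + 1509) = -2949/5179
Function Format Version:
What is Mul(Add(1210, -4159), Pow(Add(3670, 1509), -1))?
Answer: Rational(-2949, 5179) ≈ -0.56942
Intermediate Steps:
Mul(Add(1210, -4159), Pow(Add(3670, 1509), -1)) = Mul(-2949, Pow(5179, -1)) = Mul(-2949, Rational(1, 5179)) = Rational(-2949, 5179)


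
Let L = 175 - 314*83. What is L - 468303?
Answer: -494190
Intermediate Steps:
L = -25887 (L = 175 - 26062 = -25887)
L - 468303 = -25887 - 468303 = -494190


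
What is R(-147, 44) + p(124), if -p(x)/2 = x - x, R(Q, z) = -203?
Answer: -203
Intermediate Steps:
p(x) = 0 (p(x) = -2*(x - x) = -2*0 = 0)
R(-147, 44) + p(124) = -203 + 0 = -203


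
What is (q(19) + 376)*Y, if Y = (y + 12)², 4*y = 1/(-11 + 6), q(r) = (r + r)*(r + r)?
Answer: 5198011/20 ≈ 2.5990e+5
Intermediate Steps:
q(r) = 4*r² (q(r) = (2*r)*(2*r) = 4*r²)
y = -1/20 (y = 1/(4*(-11 + 6)) = (¼)/(-5) = (¼)*(-⅕) = -1/20 ≈ -0.050000)
Y = 57121/400 (Y = (-1/20 + 12)² = (239/20)² = 57121/400 ≈ 142.80)
(q(19) + 376)*Y = (4*19² + 376)*(57121/400) = (4*361 + 376)*(57121/400) = (1444 + 376)*(57121/400) = 1820*(57121/400) = 5198011/20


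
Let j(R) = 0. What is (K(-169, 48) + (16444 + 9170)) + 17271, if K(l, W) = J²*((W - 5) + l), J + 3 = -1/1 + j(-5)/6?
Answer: 40869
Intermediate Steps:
J = -4 (J = -3 + (-1/1 + 0/6) = -3 + (-1*1 + 0*(⅙)) = -3 + (-1 + 0) = -3 - 1 = -4)
K(l, W) = -80 + 16*W + 16*l (K(l, W) = (-4)²*((W - 5) + l) = 16*((-5 + W) + l) = 16*(-5 + W + l) = -80 + 16*W + 16*l)
(K(-169, 48) + (16444 + 9170)) + 17271 = ((-80 + 16*48 + 16*(-169)) + (16444 + 9170)) + 17271 = ((-80 + 768 - 2704) + 25614) + 17271 = (-2016 + 25614) + 17271 = 23598 + 17271 = 40869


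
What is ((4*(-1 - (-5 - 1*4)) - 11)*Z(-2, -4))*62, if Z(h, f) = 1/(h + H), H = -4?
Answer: -217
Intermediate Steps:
Z(h, f) = 1/(-4 + h) (Z(h, f) = 1/(h - 4) = 1/(-4 + h))
((4*(-1 - (-5 - 1*4)) - 11)*Z(-2, -4))*62 = ((4*(-1 - (-5 - 1*4)) - 11)/(-4 - 2))*62 = ((4*(-1 - (-5 - 4)) - 11)/(-6))*62 = ((4*(-1 - 1*(-9)) - 11)*(-1/6))*62 = ((4*(-1 + 9) - 11)*(-1/6))*62 = ((4*8 - 11)*(-1/6))*62 = ((32 - 11)*(-1/6))*62 = (21*(-1/6))*62 = -7/2*62 = -217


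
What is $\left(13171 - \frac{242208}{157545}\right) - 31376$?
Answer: $- \frac{318705437}{17505} \approx -18207.0$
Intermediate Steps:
$\left(13171 - \frac{242208}{157545}\right) - 31376 = \left(13171 - \frac{26912}{17505}\right) - 31376 = \frac{230531443}{17505} - 31376 = - \frac{318705437}{17505}$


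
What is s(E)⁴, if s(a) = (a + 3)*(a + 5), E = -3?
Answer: 0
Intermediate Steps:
s(a) = (3 + a)*(5 + a)
s(E)⁴ = (15 + (-3)² + 8*(-3))⁴ = (15 + 9 - 24)⁴ = 0⁴ = 0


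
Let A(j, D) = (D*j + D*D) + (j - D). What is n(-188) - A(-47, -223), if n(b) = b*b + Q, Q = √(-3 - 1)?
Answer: -25042 + 2*I ≈ -25042.0 + 2.0*I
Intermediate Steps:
Q = 2*I (Q = √(-4) = 2*I ≈ 2.0*I)
A(j, D) = j + D² - D + D*j (A(j, D) = (D*j + D²) + (j - D) = (D² + D*j) + (j - D) = j + D² - D + D*j)
n(b) = b² + 2*I (n(b) = b*b + 2*I = b² + 2*I)
n(-188) - A(-47, -223) = ((-188)² + 2*I) - (-47 + (-223)² - 1*(-223) - 223*(-47)) = (35344 + 2*I) - (-47 + 49729 + 223 + 10481) = (35344 + 2*I) - 1*60386 = (35344 + 2*I) - 60386 = -25042 + 2*I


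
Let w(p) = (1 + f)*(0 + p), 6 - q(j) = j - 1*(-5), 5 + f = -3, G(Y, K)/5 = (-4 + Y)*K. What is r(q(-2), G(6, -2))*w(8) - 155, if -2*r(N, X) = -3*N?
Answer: -407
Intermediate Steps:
G(Y, K) = 5*K*(-4 + Y) (G(Y, K) = 5*((-4 + Y)*K) = 5*(K*(-4 + Y)) = 5*K*(-4 + Y))
f = -8 (f = -5 - 3 = -8)
q(j) = 1 - j (q(j) = 6 - (j - 1*(-5)) = 6 - (j + 5) = 6 - (5 + j) = 6 + (-5 - j) = 1 - j)
r(N, X) = 3*N/2 (r(N, X) = -(-3)*N/2 = 3*N/2)
w(p) = -7*p (w(p) = (1 - 8)*(0 + p) = -7*p)
r(q(-2), G(6, -2))*w(8) - 155 = (3*(1 - 1*(-2))/2)*(-7*8) - 155 = (3*(1 + 2)/2)*(-56) - 155 = ((3/2)*3)*(-56) - 155 = (9/2)*(-56) - 155 = -252 - 155 = -407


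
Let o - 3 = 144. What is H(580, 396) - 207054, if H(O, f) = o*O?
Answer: -121794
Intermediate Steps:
o = 147 (o = 3 + 144 = 147)
H(O, f) = 147*O
H(580, 396) - 207054 = 147*580 - 207054 = 85260 - 207054 = -121794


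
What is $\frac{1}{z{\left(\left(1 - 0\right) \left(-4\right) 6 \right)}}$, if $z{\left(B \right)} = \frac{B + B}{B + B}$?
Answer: $1$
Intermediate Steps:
$z{\left(B \right)} = 1$ ($z{\left(B \right)} = \frac{2 B}{2 B} = 2 B \frac{1}{2 B} = 1$)
$\frac{1}{z{\left(\left(1 - 0\right) \left(-4\right) 6 \right)}} = 1^{-1} = 1$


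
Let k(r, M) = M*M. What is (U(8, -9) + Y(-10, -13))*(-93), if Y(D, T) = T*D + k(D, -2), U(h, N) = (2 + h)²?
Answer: -21762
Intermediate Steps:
k(r, M) = M²
Y(D, T) = 4 + D*T (Y(D, T) = T*D + (-2)² = D*T + 4 = 4 + D*T)
(U(8, -9) + Y(-10, -13))*(-93) = ((2 + 8)² + (4 - 10*(-13)))*(-93) = (10² + (4 + 130))*(-93) = (100 + 134)*(-93) = 234*(-93) = -21762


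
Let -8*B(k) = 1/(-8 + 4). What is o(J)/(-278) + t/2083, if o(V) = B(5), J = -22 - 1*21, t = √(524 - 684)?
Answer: -1/8896 + 4*I*√10/2083 ≈ -0.00011241 + 0.0060725*I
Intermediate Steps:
B(k) = 1/32 (B(k) = -1/(8*(-8 + 4)) = -⅛/(-4) = -⅛*(-¼) = 1/32)
t = 4*I*√10 (t = √(-160) = 4*I*√10 ≈ 12.649*I)
J = -43 (J = -22 - 21 = -43)
o(V) = 1/32
o(J)/(-278) + t/2083 = (1/32)/(-278) + (4*I*√10)/2083 = (1/32)*(-1/278) + (4*I*√10)*(1/2083) = -1/8896 + 4*I*√10/2083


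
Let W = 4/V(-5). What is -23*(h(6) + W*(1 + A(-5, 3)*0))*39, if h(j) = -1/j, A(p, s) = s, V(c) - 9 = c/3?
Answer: -7475/22 ≈ -339.77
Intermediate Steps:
V(c) = 9 + c/3
W = 6/11 (W = 4/(9 + (⅓)*(-5)) = 4/(9 - 5/3) = 4/(22/3) = 4*(3/22) = 6/11 ≈ 0.54545)
-23*(h(6) + W*(1 + A(-5, 3)*0))*39 = -23*(-1/6 + 6*(1 + 3*0)/11)*39 = -23*(-1*⅙ + 6*(1 + 0)/11)*39 = -23*(-⅙ + (6/11)*1)*39 = -23*(-⅙ + 6/11)*39 = -23*(25/66)*39 = -575*39/66 = -1*7475/22 = -7475/22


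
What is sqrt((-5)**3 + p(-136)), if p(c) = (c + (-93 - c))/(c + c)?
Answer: I*sqrt(576419)/68 ≈ 11.165*I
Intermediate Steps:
p(c) = -93/(2*c) (p(c) = -93*1/(2*c) = -93/(2*c))
sqrt((-5)**3 + p(-136)) = sqrt((-5)**3 - 93/2/(-136)) = sqrt(-125 - 93/2*(-1/136)) = sqrt(-125 + 93/272) = sqrt(-33907/272) = I*sqrt(576419)/68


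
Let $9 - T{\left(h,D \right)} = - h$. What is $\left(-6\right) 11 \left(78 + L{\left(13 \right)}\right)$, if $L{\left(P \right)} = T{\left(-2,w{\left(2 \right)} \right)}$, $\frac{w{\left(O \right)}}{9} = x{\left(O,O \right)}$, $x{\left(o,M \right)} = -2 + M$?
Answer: $-5610$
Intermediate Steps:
$w{\left(O \right)} = -18 + 9 O$ ($w{\left(O \right)} = 9 \left(-2 + O\right) = -18 + 9 O$)
$T{\left(h,D \right)} = 9 + h$ ($T{\left(h,D \right)} = 9 - - h = 9 + h$)
$L{\left(P \right)} = 7$ ($L{\left(P \right)} = 9 - 2 = 7$)
$\left(-6\right) 11 \left(78 + L{\left(13 \right)}\right) = \left(-6\right) 11 \left(78 + 7\right) = \left(-66\right) 85 = -5610$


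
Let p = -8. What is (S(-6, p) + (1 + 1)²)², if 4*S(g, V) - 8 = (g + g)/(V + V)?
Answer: 9801/256 ≈ 38.285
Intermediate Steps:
S(g, V) = 2 + g/(4*V) (S(g, V) = 2 + ((g + g)/(V + V))/4 = 2 + ((2*g)/((2*V)))/4 = 2 + ((2*g)*(1/(2*V)))/4 = 2 + (g/V)/4 = 2 + g/(4*V))
(S(-6, p) + (1 + 1)²)² = ((2 + (¼)*(-6)/(-8)) + (1 + 1)²)² = ((2 + (¼)*(-6)*(-⅛)) + 2²)² = ((2 + 3/16) + 4)² = (35/16 + 4)² = (99/16)² = 9801/256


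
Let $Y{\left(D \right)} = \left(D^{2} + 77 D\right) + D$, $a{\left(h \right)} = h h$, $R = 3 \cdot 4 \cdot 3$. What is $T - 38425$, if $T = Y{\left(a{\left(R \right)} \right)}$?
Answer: $1742279$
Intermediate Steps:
$R = 36$ ($R = 12 \cdot 3 = 36$)
$a{\left(h \right)} = h^{2}$
$Y{\left(D \right)} = D^{2} + 78 D$
$T = 1780704$ ($T = 36^{2} \left(78 + 36^{2}\right) = 1296 \left(78 + 1296\right) = 1296 \cdot 1374 = 1780704$)
$T - 38425 = 1780704 - 38425 = 1742279$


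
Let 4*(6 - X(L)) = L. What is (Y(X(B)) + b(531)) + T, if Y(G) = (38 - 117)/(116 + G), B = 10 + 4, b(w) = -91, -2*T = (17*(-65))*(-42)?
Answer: -69890/3 ≈ -23297.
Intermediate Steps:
T = -23205 (T = -17*(-65)*(-42)/2 = -(-1105)*(-42)/2 = -½*46410 = -23205)
B = 14
X(L) = 6 - L/4
Y(G) = -79/(116 + G)
(Y(X(B)) + b(531)) + T = (-79/(116 + (6 - ¼*14)) - 91) - 23205 = (-79/(116 + (6 - 7/2)) - 91) - 23205 = (-79/(116 + 5/2) - 91) - 23205 = (-79/237/2 - 91) - 23205 = (-79*2/237 - 91) - 23205 = (-⅔ - 91) - 23205 = -275/3 - 23205 = -69890/3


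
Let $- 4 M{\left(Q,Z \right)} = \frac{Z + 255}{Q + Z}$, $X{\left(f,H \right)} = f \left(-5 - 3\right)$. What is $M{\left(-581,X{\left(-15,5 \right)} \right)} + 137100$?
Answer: $\frac{252812775}{1844} \approx 1.371 \cdot 10^{5}$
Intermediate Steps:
$X{\left(f,H \right)} = - 8 f$ ($X{\left(f,H \right)} = f \left(-8\right) = - 8 f$)
$M{\left(Q,Z \right)} = - \frac{255 + Z}{4 \left(Q + Z\right)}$ ($M{\left(Q,Z \right)} = - \frac{\left(Z + 255\right) \frac{1}{Q + Z}}{4} = - \frac{\left(255 + Z\right) \frac{1}{Q + Z}}{4} = - \frac{\frac{1}{Q + Z} \left(255 + Z\right)}{4} = - \frac{255 + Z}{4 \left(Q + Z\right)}$)
$M{\left(-581,X{\left(-15,5 \right)} \right)} + 137100 = \frac{-255 - \left(-8\right) \left(-15\right)}{4 \left(-581 - -120\right)} + 137100 = \frac{-255 - 120}{4 \left(-581 + 120\right)} + 137100 = \frac{-255 - 120}{4 \left(-461\right)} + 137100 = \frac{1}{4} \left(- \frac{1}{461}\right) \left(-375\right) + 137100 = \frac{375}{1844} + 137100 = \frac{252812775}{1844}$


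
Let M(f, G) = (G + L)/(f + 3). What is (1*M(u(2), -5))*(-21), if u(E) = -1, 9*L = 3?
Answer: 49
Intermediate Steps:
L = 1/3 (L = (1/9)*3 = 1/3 ≈ 0.33333)
M(f, G) = (1/3 + G)/(3 + f) (M(f, G) = (G + 1/3)/(f + 3) = (1/3 + G)/(3 + f))
(1*M(u(2), -5))*(-21) = (1*((1/3 - 5)/(3 - 1)))*(-21) = (1*(-14/3/2))*(-21) = (1*((1/2)*(-14/3)))*(-21) = (1*(-7/3))*(-21) = -7/3*(-21) = 49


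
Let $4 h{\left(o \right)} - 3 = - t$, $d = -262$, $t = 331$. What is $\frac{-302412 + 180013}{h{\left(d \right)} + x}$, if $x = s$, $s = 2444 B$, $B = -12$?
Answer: $\frac{122399}{29410} \approx 4.1618$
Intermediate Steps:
$s = -29328$ ($s = 2444 \left(-12\right) = -29328$)
$x = -29328$
$h{\left(o \right)} = -82$ ($h{\left(o \right)} = \frac{3}{4} + \frac{\left(-1\right) 331}{4} = \frac{3}{4} + \frac{1}{4} \left(-331\right) = \frac{3}{4} - \frac{331}{4} = -82$)
$\frac{-302412 + 180013}{h{\left(d \right)} + x} = \frac{-302412 + 180013}{-82 - 29328} = - \frac{122399}{-29410} = \left(-122399\right) \left(- \frac{1}{29410}\right) = \frac{122399}{29410}$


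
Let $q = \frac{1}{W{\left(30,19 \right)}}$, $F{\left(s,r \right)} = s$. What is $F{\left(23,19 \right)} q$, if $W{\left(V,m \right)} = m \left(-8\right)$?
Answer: $- \frac{23}{152} \approx -0.15132$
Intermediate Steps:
$W{\left(V,m \right)} = - 8 m$
$q = - \frac{1}{152}$ ($q = \frac{1}{\left(-8\right) 19} = \frac{1}{-152} = - \frac{1}{152} \approx -0.0065789$)
$F{\left(23,19 \right)} q = 23 \left(- \frac{1}{152}\right) = - \frac{23}{152}$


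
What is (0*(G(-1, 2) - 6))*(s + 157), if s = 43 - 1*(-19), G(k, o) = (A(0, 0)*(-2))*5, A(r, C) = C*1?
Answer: 0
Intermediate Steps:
A(r, C) = C
G(k, o) = 0 (G(k, o) = (0*(-2))*5 = 0*5 = 0)
s = 62 (s = 43 + 19 = 62)
(0*(G(-1, 2) - 6))*(s + 157) = (0*(0 - 6))*(62 + 157) = (0*(-6))*219 = 0*219 = 0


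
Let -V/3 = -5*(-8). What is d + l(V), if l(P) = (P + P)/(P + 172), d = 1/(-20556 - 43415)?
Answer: -3838273/831623 ≈ -4.6154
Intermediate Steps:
d = -1/63971 (d = 1/(-63971) = -1/63971 ≈ -1.5632e-5)
V = -120 (V = -(-15)*(-8) = -3*40 = -120)
l(P) = 2*P/(172 + P) (l(P) = (2*P)/(172 + P) = 2*P/(172 + P))
d + l(V) = -1/63971 + 2*(-120)/(172 - 120) = -1/63971 + 2*(-120)/52 = -1/63971 + 2*(-120)*(1/52) = -1/63971 - 60/13 = -3838273/831623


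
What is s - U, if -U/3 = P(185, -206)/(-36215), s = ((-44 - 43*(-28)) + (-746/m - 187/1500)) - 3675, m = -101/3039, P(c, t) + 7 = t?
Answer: 21870979358659/1097314500 ≈ 19931.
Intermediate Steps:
P(c, t) = -7 + t
m = -101/3039 (m = -101*1/3039 = -101/3039 ≈ -0.033235)
s = 3019599613/151500 (s = ((-44 - 43*(-28)) + (-746/(-101/3039) - 187/1500)) - 3675 = ((-44 + 1204) + (-746*(-3039/101) - 187*1/1500)) - 3675 = (1160 + (2267094/101 - 187/1500)) - 3675 = (1160 + 3400622113/151500) - 3675 = 3576362113/151500 - 3675 = 3019599613/151500 ≈ 19931.)
U = -639/36215 (U = -3*(-7 - 206)/(-36215) = -(-639)*(-1)/36215 = -3*213/36215 = -639/36215 ≈ -0.017645)
s - U = 3019599613/151500 - 1*(-639/36215) = 3019599613/151500 + 639/36215 = 21870979358659/1097314500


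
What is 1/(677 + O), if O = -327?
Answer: 1/350 ≈ 0.0028571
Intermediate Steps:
1/(677 + O) = 1/(677 - 327) = 1/350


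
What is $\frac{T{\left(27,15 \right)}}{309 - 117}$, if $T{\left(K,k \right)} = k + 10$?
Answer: $\frac{25}{192} \approx 0.13021$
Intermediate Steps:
$T{\left(K,k \right)} = 10 + k$
$\frac{T{\left(27,15 \right)}}{309 - 117} = \frac{10 + 15}{309 - 117} = \frac{25}{192}$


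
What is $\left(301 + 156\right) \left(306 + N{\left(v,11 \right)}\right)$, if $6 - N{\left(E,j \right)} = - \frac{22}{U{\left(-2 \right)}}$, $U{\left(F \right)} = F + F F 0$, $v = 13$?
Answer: $137557$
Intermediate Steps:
$U{\left(F \right)} = F$ ($U{\left(F \right)} = F + F^{2} \cdot 0 = F + 0 = F$)
$N{\left(E,j \right)} = -5$ ($N{\left(E,j \right)} = 6 - - \frac{22}{-2} = 6 - \left(-22\right) \left(- \frac{1}{2}\right) = 6 - 11 = -5$)
$\left(301 + 156\right) \left(306 + N{\left(v,11 \right)}\right) = \left(301 + 156\right) \left(306 - 5\right) = 457 \cdot 301 = 137557$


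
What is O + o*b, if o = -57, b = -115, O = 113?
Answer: 6668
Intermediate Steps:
O + o*b = 113 - 57*(-115) = 113 + 6555 = 6668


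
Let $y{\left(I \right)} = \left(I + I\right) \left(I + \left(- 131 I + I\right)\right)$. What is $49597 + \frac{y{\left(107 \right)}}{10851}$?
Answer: $\frac{178407735}{3617} \approx 49325.0$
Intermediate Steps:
$y{\left(I \right)} = - 258 I^{2}$ ($y{\left(I \right)} = 2 I \left(I - 130 I\right) = 2 I \left(- 129 I\right) = - 258 I^{2}$)
$49597 + \frac{y{\left(107 \right)}}{10851} = 49597 + \frac{\left(-258\right) 107^{2}}{10851} = 49597 + \left(-258\right) 11449 \cdot \frac{1}{10851} = 49597 - \frac{984614}{3617} = \frac{178407735}{3617}$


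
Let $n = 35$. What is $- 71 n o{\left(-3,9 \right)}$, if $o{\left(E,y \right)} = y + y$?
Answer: $-44730$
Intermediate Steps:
$o{\left(E,y \right)} = 2 y$
$- 71 n o{\left(-3,9 \right)} = \left(-71\right) 35 \cdot 2 \cdot 9 = \left(-2485\right) 18 = -44730$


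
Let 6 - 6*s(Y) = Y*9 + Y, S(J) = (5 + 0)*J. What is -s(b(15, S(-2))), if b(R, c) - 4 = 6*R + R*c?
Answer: -283/3 ≈ -94.333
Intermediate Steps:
S(J) = 5*J
b(R, c) = 4 + 6*R + R*c (b(R, c) = 4 + (6*R + R*c) = 4 + 6*R + R*c)
s(Y) = 1 - 5*Y/3 (s(Y) = 1 - (Y*9 + Y)/6 = 1 - (9*Y + Y)/6 = 1 - 5*Y/3)
-s(b(15, S(-2))) = -(1 - 5*(4 + 6*15 + 15*(5*(-2)))/3) = -(1 - 5*(4 + 90 + 15*(-10))/3) = -(1 - 5*(4 + 90 - 150)/3) = -(1 - 5/3*(-56)) = -(1 + 280/3) = -1*283/3 = -283/3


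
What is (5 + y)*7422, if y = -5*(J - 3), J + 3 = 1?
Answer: 222660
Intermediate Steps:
J = -2 (J = -3 + 1 = -2)
y = 25 (y = -5*(-2 - 3) = -5*(-5) = 25)
(5 + y)*7422 = (5 + 25)*7422 = 30*7422 = 222660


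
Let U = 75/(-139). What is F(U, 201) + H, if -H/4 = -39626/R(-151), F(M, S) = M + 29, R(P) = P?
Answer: -21434700/20989 ≈ -1021.2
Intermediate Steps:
U = -75/139 (U = 75*(-1/139) = -75/139 ≈ -0.53957)
F(M, S) = 29 + M
H = -158504/151 (H = -(-158504)/(-151) = -(-158504)*(-1)/151 = -4*39626/151 = -158504/151 ≈ -1049.7)
F(U, 201) + H = (29 - 75/139) - 158504/151 = 3956/139 - 158504/151 = -21434700/20989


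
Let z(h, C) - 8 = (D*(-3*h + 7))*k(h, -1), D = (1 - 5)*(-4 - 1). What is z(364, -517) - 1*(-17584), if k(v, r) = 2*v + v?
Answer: -23678808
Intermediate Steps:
D = 20 (D = -4*(-5) = 20)
k(v, r) = 3*v
z(h, C) = 8 + 3*h*(140 - 60*h) (z(h, C) = 8 + (20*(-3*h + 7))*(3*h) = 8 + (20*(7 - 3*h))*(3*h) = 8 + (140 - 60*h)*(3*h) = 8 + 3*h*(140 - 60*h))
z(364, -517) - 1*(-17584) = (8 - 180*364² + 420*364) - 1*(-17584) = (8 - 180*132496 + 152880) + 17584 = (8 - 23849280 + 152880) + 17584 = -23696392 + 17584 = -23678808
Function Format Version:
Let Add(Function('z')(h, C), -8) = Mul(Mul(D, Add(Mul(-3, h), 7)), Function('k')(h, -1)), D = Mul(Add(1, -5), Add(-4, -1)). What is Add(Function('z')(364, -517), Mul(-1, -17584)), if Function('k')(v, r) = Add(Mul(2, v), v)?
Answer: -23678808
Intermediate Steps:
D = 20 (D = Mul(-4, -5) = 20)
Function('k')(v, r) = Mul(3, v)
Function('z')(h, C) = Add(8, Mul(3, h, Add(140, Mul(-60, h)))) (Function('z')(h, C) = Add(8, Mul(Mul(20, Add(Mul(-3, h), 7)), Mul(3, h))) = Add(8, Mul(Mul(20, Add(7, Mul(-3, h))), Mul(3, h))) = Add(8, Mul(Add(140, Mul(-60, h)), Mul(3, h))) = Add(8, Mul(3, h, Add(140, Mul(-60, h)))))
Add(Function('z')(364, -517), Mul(-1, -17584)) = Add(Add(8, Mul(-180, Pow(364, 2)), Mul(420, 364)), Mul(-1, -17584)) = Add(Add(8, Mul(-180, 132496), 152880), 17584) = Add(Add(8, -23849280, 152880), 17584) = Add(-23696392, 17584) = -23678808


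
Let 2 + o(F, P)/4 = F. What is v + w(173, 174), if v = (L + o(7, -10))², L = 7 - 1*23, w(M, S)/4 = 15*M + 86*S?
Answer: 70252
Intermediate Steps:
w(M, S) = 60*M + 344*S (w(M, S) = 4*(15*M + 86*S) = 60*M + 344*S)
L = -16 (L = 7 - 23 = -16)
o(F, P) = -8 + 4*F
v = 16 (v = (-16 + (-8 + 4*7))² = (-16 + (-8 + 28))² = (-16 + 20)² = 4² = 16)
v + w(173, 174) = 16 + (60*173 + 344*174) = 16 + (10380 + 59856) = 16 + 70236 = 70252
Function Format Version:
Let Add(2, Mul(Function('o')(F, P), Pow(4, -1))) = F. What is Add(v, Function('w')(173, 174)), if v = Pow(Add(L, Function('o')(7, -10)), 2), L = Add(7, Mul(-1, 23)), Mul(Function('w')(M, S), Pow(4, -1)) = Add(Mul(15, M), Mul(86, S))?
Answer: 70252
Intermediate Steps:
Function('w')(M, S) = Add(Mul(60, M), Mul(344, S)) (Function('w')(M, S) = Mul(4, Add(Mul(15, M), Mul(86, S))) = Add(Mul(60, M), Mul(344, S)))
L = -16 (L = Add(7, -23) = -16)
Function('o')(F, P) = Add(-8, Mul(4, F))
v = 16 (v = Pow(Add(-16, Add(-8, Mul(4, 7))), 2) = Pow(Add(-16, Add(-8, 28)), 2) = Pow(Add(-16, 20), 2) = Pow(4, 2) = 16)
Add(v, Function('w')(173, 174)) = Add(16, Add(Mul(60, 173), Mul(344, 174))) = Add(16, Add(10380, 59856)) = Add(16, 70236) = 70252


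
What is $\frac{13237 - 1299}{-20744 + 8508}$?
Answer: $- \frac{5969}{6118} \approx -0.97565$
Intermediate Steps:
$\frac{13237 - 1299}{-20744 + 8508} = \frac{13237 - 1299}{-12236} = \left(13237 - 1299\right) \left(- \frac{1}{12236}\right) = 11938 \left(- \frac{1}{12236}\right) = - \frac{5969}{6118}$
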